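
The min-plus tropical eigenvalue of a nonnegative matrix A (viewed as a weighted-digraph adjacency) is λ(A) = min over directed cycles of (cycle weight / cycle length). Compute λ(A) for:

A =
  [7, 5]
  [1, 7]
λ(A) = 3

Enumerate directed cycles and compute their means (weight / length). Sample:
  cycle 0 → 0: weight = 7, length = 1, mean = 7/1 ≈ 7.000
  cycle 1 → 1: weight = 7, length = 1, mean = 7/1 ≈ 7.000
  cycle 0 → 1 → 0: weight = 6, length = 2, mean = 6/2 ≈ 3.000
  cycle 1 → 0 → 1: weight = 6, length = 2, mean = 6/2 ≈ 3.000
Minimum mean = 3.000, attained e.g. along the cycle 0 → 1 → 0 with weight 6 and length 2. So λ(A) = 6/2 = 3.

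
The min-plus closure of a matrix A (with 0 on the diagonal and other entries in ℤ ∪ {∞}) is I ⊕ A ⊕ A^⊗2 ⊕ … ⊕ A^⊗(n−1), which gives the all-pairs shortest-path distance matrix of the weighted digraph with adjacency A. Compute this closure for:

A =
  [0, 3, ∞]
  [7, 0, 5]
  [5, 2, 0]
Closure =
  [0, 3, 8]
  [7, 0, 5]
  [5, 2, 0]

This is the Floyd-Warshall all-pairs shortest-path computation. For each intermediate vertex k = 0, 1, …, 2, update dist[i][j] ← min(dist[i][j], dist[i][k] + dist[k][j]). The final matrix gives, for each (i, j), the minimum total weight of any directed path from i to j (possibly empty when i = j).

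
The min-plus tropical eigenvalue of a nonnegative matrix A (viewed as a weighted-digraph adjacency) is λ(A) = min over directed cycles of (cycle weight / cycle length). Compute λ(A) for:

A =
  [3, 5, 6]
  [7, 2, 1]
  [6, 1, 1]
λ(A) = 1

Enumerate directed cycles and compute their means (weight / length). Sample:
  cycle 0 → 0: weight = 3, length = 1, mean = 3/1 ≈ 3.000
  cycle 1 → 1: weight = 2, length = 1, mean = 2/1 ≈ 2.000
  cycle 2 → 2: weight = 1, length = 1, mean = 1/1 ≈ 1.000
  cycle 0 → 1 → 0: weight = 12, length = 2, mean = 12/2 ≈ 6.000
  cycle 0 → 2 → 0: weight = 12, length = 2, mean = 12/2 ≈ 6.000
  cycle 1 → 0 → 1: weight = 12, length = 2, mean = 12/2 ≈ 6.000
Minimum mean = 1.000, attained e.g. along the cycle 2 → 2 with weight 1 and length 1. So λ(A) = 1/1 = 1.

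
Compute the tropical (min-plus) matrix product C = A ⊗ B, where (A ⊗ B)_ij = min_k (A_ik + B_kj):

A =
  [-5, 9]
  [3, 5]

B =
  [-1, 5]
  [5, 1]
A ⊗ B =
  [-6, 0]
  [2, 6]

Apply the min-plus product entry-by-entry:
  C[0][0] = min over k of (A[0][0] + B[0][0] = -5 + -1 = -6, A[0][1] + B[1][0] = 9 + 5 = 14) = -6 (attained at k = 0)
  C[0][1] = min over k of (A[0][0] + B[0][1] = -5 + 5 = 0, A[0][1] + B[1][1] = 9 + 1 = 10) = 0 (attained at k = 0)
  C[1][0] = min over k of (A[1][0] + B[0][0] = 3 + -1 = 2, A[1][1] + B[1][0] = 5 + 5 = 10) = 2 (attained at k = 0)
  C[1][1] = min over k of (A[1][0] + B[0][1] = 3 + 5 = 8, A[1][1] + B[1][1] = 5 + 1 = 6) = 6 (attained at k = 1)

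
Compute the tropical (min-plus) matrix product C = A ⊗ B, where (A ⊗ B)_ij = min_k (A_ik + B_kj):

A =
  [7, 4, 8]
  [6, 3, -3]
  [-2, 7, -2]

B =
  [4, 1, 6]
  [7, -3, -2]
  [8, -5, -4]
A ⊗ B =
  [11, 1, 2]
  [5, -8, -7]
  [2, -7, -6]

Apply the min-plus product entry-by-entry:
  C[0][0] = min over k of (A[0][0] + B[0][0] = 7 + 4 = 11, A[0][1] + B[1][0] = 4 + 7 = 11, A[0][2] + B[2][0] = 8 + 8 = 16) = 11 (attained at k = 0)
  C[0][1] = min over k of (A[0][0] + B[0][1] = 7 + 1 = 8, A[0][1] + B[1][1] = 4 + -3 = 1, A[0][2] + B[2][1] = 8 + -5 = 3) = 1 (attained at k = 1)
  C[0][2] = min over k of (A[0][0] + B[0][2] = 7 + 6 = 13, A[0][1] + B[1][2] = 4 + -2 = 2, A[0][2] + B[2][2] = 8 + -4 = 4) = 2 (attained at k = 1)
  C[1][0] = min over k of (A[1][0] + B[0][0] = 6 + 4 = 10, A[1][1] + B[1][0] = 3 + 7 = 10, A[1][2] + B[2][0] = -3 + 8 = 5) = 5 (attained at k = 2)
  C[1][1] = min over k of (A[1][0] + B[0][1] = 6 + 1 = 7, A[1][1] + B[1][1] = 3 + -3 = 0, A[1][2] + B[2][1] = -3 + -5 = -8) = -8 (attained at k = 2)
  C[1][2] = min over k of (A[1][0] + B[0][2] = 6 + 6 = 12, A[1][1] + B[1][2] = 3 + -2 = 1, A[1][2] + B[2][2] = -3 + -4 = -7) = -7 (attained at k = 2)
  C[2][0] = min over k of (A[2][0] + B[0][0] = -2 + 4 = 2, A[2][1] + B[1][0] = 7 + 7 = 14, A[2][2] + B[2][0] = -2 + 8 = 6) = 2 (attained at k = 0)
  C[2][1] = min over k of (A[2][0] + B[0][1] = -2 + 1 = -1, A[2][1] + B[1][1] = 7 + -3 = 4, A[2][2] + B[2][1] = -2 + -5 = -7) = -7 (attained at k = 2)
  C[2][2] = min over k of (A[2][0] + B[0][2] = -2 + 6 = 4, A[2][1] + B[1][2] = 7 + -2 = 5, A[2][2] + B[2][2] = -2 + -4 = -6) = -6 (attained at k = 2)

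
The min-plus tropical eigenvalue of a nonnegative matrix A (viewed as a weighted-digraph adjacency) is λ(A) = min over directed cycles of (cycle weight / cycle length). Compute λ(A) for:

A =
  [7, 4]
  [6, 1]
λ(A) = 1

Enumerate directed cycles and compute their means (weight / length). Sample:
  cycle 0 → 0: weight = 7, length = 1, mean = 7/1 ≈ 7.000
  cycle 1 → 1: weight = 1, length = 1, mean = 1/1 ≈ 1.000
  cycle 0 → 1 → 0: weight = 10, length = 2, mean = 10/2 ≈ 5.000
  cycle 1 → 0 → 1: weight = 10, length = 2, mean = 10/2 ≈ 5.000
Minimum mean = 1.000, attained e.g. along the cycle 1 → 1 with weight 1 and length 1. So λ(A) = 1/1 = 1.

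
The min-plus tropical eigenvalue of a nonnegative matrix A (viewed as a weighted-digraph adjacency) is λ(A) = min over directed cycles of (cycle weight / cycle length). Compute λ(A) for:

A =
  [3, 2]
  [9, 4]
λ(A) = 3

Enumerate directed cycles and compute their means (weight / length). Sample:
  cycle 0 → 0: weight = 3, length = 1, mean = 3/1 ≈ 3.000
  cycle 1 → 1: weight = 4, length = 1, mean = 4/1 ≈ 4.000
  cycle 0 → 1 → 0: weight = 11, length = 2, mean = 11/2 ≈ 5.500
  cycle 1 → 0 → 1: weight = 11, length = 2, mean = 11/2 ≈ 5.500
Minimum mean = 3.000, attained e.g. along the cycle 0 → 0 with weight 3 and length 1. So λ(A) = 3/1 = 3.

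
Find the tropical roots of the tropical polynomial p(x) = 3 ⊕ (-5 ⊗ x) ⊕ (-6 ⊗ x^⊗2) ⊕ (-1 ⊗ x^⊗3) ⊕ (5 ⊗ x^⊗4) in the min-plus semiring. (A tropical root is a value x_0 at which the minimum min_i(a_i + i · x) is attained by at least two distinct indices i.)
Roots: {-6, -5, 1, 8}

Each tropical root is a break point of the lower envelope of the lines y = a_i + i · x (there are 5 lines, with slopes 0, 1, ..., 4). Only the lines that attain the minimum somewhere contribute to roots; other lines are dominated. Here the surviving (envelope) indices are i = 4, i = 3, i = 2, i = 1, i = 0.
Intersections between consecutive envelope lines give the roots: for adjacent envelope indices i < j the intersection is x = (a_i − a_j) / (j − i). Reading off the sorted break points: {-6, -5, 1, 8}.
Verification: at each break x_0, at least two indices attain the minimum of min_i(a_i + i · x_0).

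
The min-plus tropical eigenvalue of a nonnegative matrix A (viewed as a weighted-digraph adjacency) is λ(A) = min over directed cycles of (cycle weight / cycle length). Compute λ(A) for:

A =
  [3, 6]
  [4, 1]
λ(A) = 1

Enumerate directed cycles and compute their means (weight / length). Sample:
  cycle 0 → 0: weight = 3, length = 1, mean = 3/1 ≈ 3.000
  cycle 1 → 1: weight = 1, length = 1, mean = 1/1 ≈ 1.000
  cycle 0 → 1 → 0: weight = 10, length = 2, mean = 10/2 ≈ 5.000
  cycle 1 → 0 → 1: weight = 10, length = 2, mean = 10/2 ≈ 5.000
Minimum mean = 1.000, attained e.g. along the cycle 1 → 1 with weight 1 and length 1. So λ(A) = 1/1 = 1.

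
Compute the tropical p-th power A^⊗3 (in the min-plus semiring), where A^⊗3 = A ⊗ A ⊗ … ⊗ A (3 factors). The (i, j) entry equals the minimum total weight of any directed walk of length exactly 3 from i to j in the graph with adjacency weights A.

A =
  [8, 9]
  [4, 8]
A^⊗3 =
  [21, 22]
  [17, 21]

Each entry (A^⊗3)_ij equals the minimum over all length-3 walks i = v_0 → v_1 → … → v_3 = j of Σ_t A[v_t][v_{t+1}]. For example, for (i, j) = (0, 1) we minimise over 4 possible intermediate vertex sequences; the minimum is 22, attained along the walk 0 → 1 → 0 → 1.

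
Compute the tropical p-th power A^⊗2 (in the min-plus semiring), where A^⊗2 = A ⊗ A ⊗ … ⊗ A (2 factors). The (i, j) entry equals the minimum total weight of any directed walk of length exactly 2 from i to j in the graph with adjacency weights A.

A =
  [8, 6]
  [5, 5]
A^⊗2 =
  [11, 11]
  [10, 10]

Each entry (A^⊗2)_ij equals the minimum over all length-2 walks i = v_0 → v_1 → … → v_2 = j of Σ_t A[v_t][v_{t+1}]. For example, for (i, j) = (0, 1) we minimise over 2 possible intermediate vertex sequences; the minimum is 11, attained along the walk 0 → 1 → 1.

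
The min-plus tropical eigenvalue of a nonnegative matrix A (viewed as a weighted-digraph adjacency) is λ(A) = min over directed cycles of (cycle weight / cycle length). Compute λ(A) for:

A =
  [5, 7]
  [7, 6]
λ(A) = 5

Enumerate directed cycles and compute their means (weight / length). Sample:
  cycle 0 → 0: weight = 5, length = 1, mean = 5/1 ≈ 5.000
  cycle 1 → 1: weight = 6, length = 1, mean = 6/1 ≈ 6.000
  cycle 0 → 1 → 0: weight = 14, length = 2, mean = 14/2 ≈ 7.000
  cycle 1 → 0 → 1: weight = 14, length = 2, mean = 14/2 ≈ 7.000
Minimum mean = 5.000, attained e.g. along the cycle 0 → 0 with weight 5 and length 1. So λ(A) = 5/1 = 5.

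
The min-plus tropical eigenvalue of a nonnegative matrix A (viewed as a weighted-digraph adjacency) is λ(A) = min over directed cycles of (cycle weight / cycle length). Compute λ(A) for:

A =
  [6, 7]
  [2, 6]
λ(A) = 9/2

Enumerate directed cycles and compute their means (weight / length). Sample:
  cycle 0 → 0: weight = 6, length = 1, mean = 6/1 ≈ 6.000
  cycle 1 → 1: weight = 6, length = 1, mean = 6/1 ≈ 6.000
  cycle 0 → 1 → 0: weight = 9, length = 2, mean = 9/2 ≈ 4.500
  cycle 1 → 0 → 1: weight = 9, length = 2, mean = 9/2 ≈ 4.500
Minimum mean = 4.500, attained e.g. along the cycle 0 → 1 → 0 with weight 9 and length 2. So λ(A) = 9/2 = 9/2.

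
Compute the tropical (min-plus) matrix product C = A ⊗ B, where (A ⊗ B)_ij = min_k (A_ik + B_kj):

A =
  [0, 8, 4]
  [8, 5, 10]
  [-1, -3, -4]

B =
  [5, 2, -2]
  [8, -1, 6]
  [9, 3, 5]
A ⊗ B =
  [5, 2, -2]
  [13, 4, 6]
  [4, -4, -3]

Apply the min-plus product entry-by-entry:
  C[0][0] = min over k of (A[0][0] + B[0][0] = 0 + 5 = 5, A[0][1] + B[1][0] = 8 + 8 = 16, A[0][2] + B[2][0] = 4 + 9 = 13) = 5 (attained at k = 0)
  C[0][1] = min over k of (A[0][0] + B[0][1] = 0 + 2 = 2, A[0][1] + B[1][1] = 8 + -1 = 7, A[0][2] + B[2][1] = 4 + 3 = 7) = 2 (attained at k = 0)
  C[0][2] = min over k of (A[0][0] + B[0][2] = 0 + -2 = -2, A[0][1] + B[1][2] = 8 + 6 = 14, A[0][2] + B[2][2] = 4 + 5 = 9) = -2 (attained at k = 0)
  C[1][0] = min over k of (A[1][0] + B[0][0] = 8 + 5 = 13, A[1][1] + B[1][0] = 5 + 8 = 13, A[1][2] + B[2][0] = 10 + 9 = 19) = 13 (attained at k = 0)
  C[1][1] = min over k of (A[1][0] + B[0][1] = 8 + 2 = 10, A[1][1] + B[1][1] = 5 + -1 = 4, A[1][2] + B[2][1] = 10 + 3 = 13) = 4 (attained at k = 1)
  C[1][2] = min over k of (A[1][0] + B[0][2] = 8 + -2 = 6, A[1][1] + B[1][2] = 5 + 6 = 11, A[1][2] + B[2][2] = 10 + 5 = 15) = 6 (attained at k = 0)
  C[2][0] = min over k of (A[2][0] + B[0][0] = -1 + 5 = 4, A[2][1] + B[1][0] = -3 + 8 = 5, A[2][2] + B[2][0] = -4 + 9 = 5) = 4 (attained at k = 0)
  C[2][1] = min over k of (A[2][0] + B[0][1] = -1 + 2 = 1, A[2][1] + B[1][1] = -3 + -1 = -4, A[2][2] + B[2][1] = -4 + 3 = -1) = -4 (attained at k = 1)
  C[2][2] = min over k of (A[2][0] + B[0][2] = -1 + -2 = -3, A[2][1] + B[1][2] = -3 + 6 = 3, A[2][2] + B[2][2] = -4 + 5 = 1) = -3 (attained at k = 0)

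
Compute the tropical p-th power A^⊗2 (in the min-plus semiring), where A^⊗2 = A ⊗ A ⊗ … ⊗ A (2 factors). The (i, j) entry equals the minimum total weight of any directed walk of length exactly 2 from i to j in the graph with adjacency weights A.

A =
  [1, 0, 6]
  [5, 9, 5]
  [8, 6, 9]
A^⊗2 =
  [2, 1, 5]
  [6, 5, 11]
  [9, 8, 11]

Each entry (A^⊗2)_ij equals the minimum over all length-2 walks i = v_0 → v_1 → … → v_2 = j of Σ_t A[v_t][v_{t+1}]. For example, for (i, j) = (0, 2) we minimise over 3 possible intermediate vertex sequences; the minimum is 5, attained along the walk 0 → 1 → 2.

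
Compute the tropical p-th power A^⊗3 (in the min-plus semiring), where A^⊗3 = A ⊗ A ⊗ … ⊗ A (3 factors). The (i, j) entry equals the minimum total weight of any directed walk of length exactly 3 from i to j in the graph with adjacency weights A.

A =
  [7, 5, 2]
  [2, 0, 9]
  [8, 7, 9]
A^⊗3 =
  [7, 5, 9]
  [2, 0, 4]
  [9, 7, 11]

Each entry (A^⊗3)_ij equals the minimum over all length-3 walks i = v_0 → v_1 → … → v_3 = j of Σ_t A[v_t][v_{t+1}]. For example, for (i, j) = (0, 2) we minimise over 9 possible intermediate vertex sequences; the minimum is 9, attained along the walk 0 → 1 → 0 → 2.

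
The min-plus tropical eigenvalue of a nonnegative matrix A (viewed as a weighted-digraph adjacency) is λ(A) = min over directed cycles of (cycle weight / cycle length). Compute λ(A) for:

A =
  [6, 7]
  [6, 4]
λ(A) = 4

Enumerate directed cycles and compute their means (weight / length). Sample:
  cycle 0 → 0: weight = 6, length = 1, mean = 6/1 ≈ 6.000
  cycle 1 → 1: weight = 4, length = 1, mean = 4/1 ≈ 4.000
  cycle 0 → 1 → 0: weight = 13, length = 2, mean = 13/2 ≈ 6.500
  cycle 1 → 0 → 1: weight = 13, length = 2, mean = 13/2 ≈ 6.500
Minimum mean = 4.000, attained e.g. along the cycle 1 → 1 with weight 4 and length 1. So λ(A) = 4/1 = 4.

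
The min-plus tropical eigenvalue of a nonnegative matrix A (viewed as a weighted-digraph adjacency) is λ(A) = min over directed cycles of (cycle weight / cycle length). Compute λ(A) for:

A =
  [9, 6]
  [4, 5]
λ(A) = 5

Enumerate directed cycles and compute their means (weight / length). Sample:
  cycle 0 → 0: weight = 9, length = 1, mean = 9/1 ≈ 9.000
  cycle 1 → 1: weight = 5, length = 1, mean = 5/1 ≈ 5.000
  cycle 0 → 1 → 0: weight = 10, length = 2, mean = 10/2 ≈ 5.000
  cycle 1 → 0 → 1: weight = 10, length = 2, mean = 10/2 ≈ 5.000
Minimum mean = 5.000, attained e.g. along the cycle 1 → 1 with weight 5 and length 1. So λ(A) = 5/1 = 5.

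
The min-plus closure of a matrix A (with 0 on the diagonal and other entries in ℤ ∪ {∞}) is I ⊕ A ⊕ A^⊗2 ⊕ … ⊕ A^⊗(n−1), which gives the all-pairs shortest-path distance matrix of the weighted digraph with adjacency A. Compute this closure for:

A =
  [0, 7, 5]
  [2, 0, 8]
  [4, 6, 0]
Closure =
  [0, 7, 5]
  [2, 0, 7]
  [4, 6, 0]

This is the Floyd-Warshall all-pairs shortest-path computation. For each intermediate vertex k = 0, 1, …, 2, update dist[i][j] ← min(dist[i][j], dist[i][k] + dist[k][j]). The final matrix gives, for each (i, j), the minimum total weight of any directed path from i to j (possibly empty when i = j).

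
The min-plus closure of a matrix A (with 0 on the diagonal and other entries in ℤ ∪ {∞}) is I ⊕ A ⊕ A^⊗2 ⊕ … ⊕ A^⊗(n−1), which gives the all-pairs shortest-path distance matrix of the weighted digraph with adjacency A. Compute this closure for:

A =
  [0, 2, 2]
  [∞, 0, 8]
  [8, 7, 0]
Closure =
  [0, 2, 2]
  [16, 0, 8]
  [8, 7, 0]

This is the Floyd-Warshall all-pairs shortest-path computation. For each intermediate vertex k = 0, 1, …, 2, update dist[i][j] ← min(dist[i][j], dist[i][k] + dist[k][j]). The final matrix gives, for each (i, j), the minimum total weight of any directed path from i to j (possibly empty when i = j).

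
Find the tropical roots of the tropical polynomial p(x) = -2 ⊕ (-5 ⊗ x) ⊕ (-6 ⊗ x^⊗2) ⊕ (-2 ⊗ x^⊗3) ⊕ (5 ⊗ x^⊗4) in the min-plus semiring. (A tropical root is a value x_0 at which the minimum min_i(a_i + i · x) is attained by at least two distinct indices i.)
Roots: {-7, -4, 1, 3}

Each tropical root is a break point of the lower envelope of the lines y = a_i + i · x (there are 5 lines, with slopes 0, 1, ..., 4). Only the lines that attain the minimum somewhere contribute to roots; other lines are dominated. Here the surviving (envelope) indices are i = 4, i = 3, i = 2, i = 1, i = 0.
Intersections between consecutive envelope lines give the roots: for adjacent envelope indices i < j the intersection is x = (a_i − a_j) / (j − i). Reading off the sorted break points: {-7, -4, 1, 3}.
Verification: at each break x_0, at least two indices attain the minimum of min_i(a_i + i · x_0).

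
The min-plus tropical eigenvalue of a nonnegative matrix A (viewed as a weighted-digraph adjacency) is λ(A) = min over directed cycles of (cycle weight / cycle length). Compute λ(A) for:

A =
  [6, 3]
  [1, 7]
λ(A) = 2

Enumerate directed cycles and compute their means (weight / length). Sample:
  cycle 0 → 0: weight = 6, length = 1, mean = 6/1 ≈ 6.000
  cycle 1 → 1: weight = 7, length = 1, mean = 7/1 ≈ 7.000
  cycle 0 → 1 → 0: weight = 4, length = 2, mean = 4/2 ≈ 2.000
  cycle 1 → 0 → 1: weight = 4, length = 2, mean = 4/2 ≈ 2.000
Minimum mean = 2.000, attained e.g. along the cycle 0 → 1 → 0 with weight 4 and length 2. So λ(A) = 4/2 = 2.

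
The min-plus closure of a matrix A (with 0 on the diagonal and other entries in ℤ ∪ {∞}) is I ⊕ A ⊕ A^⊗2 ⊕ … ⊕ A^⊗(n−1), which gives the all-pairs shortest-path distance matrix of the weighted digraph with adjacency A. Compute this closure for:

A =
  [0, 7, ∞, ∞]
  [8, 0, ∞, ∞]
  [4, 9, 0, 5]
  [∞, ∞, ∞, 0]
Closure =
  [0, 7, ∞, ∞]
  [8, 0, ∞, ∞]
  [4, 9, 0, 5]
  [∞, ∞, ∞, 0]

This is the Floyd-Warshall all-pairs shortest-path computation. For each intermediate vertex k = 0, 1, …, 3, update dist[i][j] ← min(dist[i][j], dist[i][k] + dist[k][j]). The final matrix gives, for each (i, j), the minimum total weight of any directed path from i to j (possibly empty when i = j).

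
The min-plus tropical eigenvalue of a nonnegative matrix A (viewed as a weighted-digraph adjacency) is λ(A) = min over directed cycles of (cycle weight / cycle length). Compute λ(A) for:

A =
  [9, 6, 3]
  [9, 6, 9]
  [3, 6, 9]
λ(A) = 3

Enumerate directed cycles and compute their means (weight / length). Sample:
  cycle 0 → 0: weight = 9, length = 1, mean = 9/1 ≈ 9.000
  cycle 1 → 1: weight = 6, length = 1, mean = 6/1 ≈ 6.000
  cycle 2 → 2: weight = 9, length = 1, mean = 9/1 ≈ 9.000
  cycle 0 → 1 → 0: weight = 15, length = 2, mean = 15/2 ≈ 7.500
  cycle 0 → 2 → 0: weight = 6, length = 2, mean = 6/2 ≈ 3.000
  cycle 1 → 0 → 1: weight = 15, length = 2, mean = 15/2 ≈ 7.500
Minimum mean = 3.000, attained e.g. along the cycle 0 → 2 → 0 with weight 6 and length 2. So λ(A) = 6/2 = 3.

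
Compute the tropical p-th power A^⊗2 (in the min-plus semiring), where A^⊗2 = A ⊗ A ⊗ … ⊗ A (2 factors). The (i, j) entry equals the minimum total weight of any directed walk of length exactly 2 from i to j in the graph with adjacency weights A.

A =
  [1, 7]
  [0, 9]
A^⊗2 =
  [2, 8]
  [1, 7]

Each entry (A^⊗2)_ij equals the minimum over all length-2 walks i = v_0 → v_1 → … → v_2 = j of Σ_t A[v_t][v_{t+1}]. For example, for (i, j) = (0, 1) we minimise over 2 possible intermediate vertex sequences; the minimum is 8, attained along the walk 0 → 0 → 1.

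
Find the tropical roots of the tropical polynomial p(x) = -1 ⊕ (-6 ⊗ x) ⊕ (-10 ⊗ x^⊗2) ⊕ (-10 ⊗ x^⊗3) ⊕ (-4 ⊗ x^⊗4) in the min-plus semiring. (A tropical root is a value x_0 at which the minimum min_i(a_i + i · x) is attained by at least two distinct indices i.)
Roots: {-6, 0, 4, 5}

Each tropical root is a break point of the lower envelope of the lines y = a_i + i · x (there are 5 lines, with slopes 0, 1, ..., 4). Only the lines that attain the minimum somewhere contribute to roots; other lines are dominated. Here the surviving (envelope) indices are i = 4, i = 3, i = 2, i = 1, i = 0.
Intersections between consecutive envelope lines give the roots: for adjacent envelope indices i < j the intersection is x = (a_i − a_j) / (j − i). Reading off the sorted break points: {-6, 0, 4, 5}.
Verification: at each break x_0, at least two indices attain the minimum of min_i(a_i + i · x_0).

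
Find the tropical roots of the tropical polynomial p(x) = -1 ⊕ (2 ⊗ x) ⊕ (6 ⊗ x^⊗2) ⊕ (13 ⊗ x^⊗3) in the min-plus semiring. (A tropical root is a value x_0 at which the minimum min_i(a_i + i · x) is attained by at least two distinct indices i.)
Roots: {-7, -4, -3}

Each tropical root is a break point of the lower envelope of the lines y = a_i + i · x (there are 4 lines, with slopes 0, 1, ..., 3). Only the lines that attain the minimum somewhere contribute to roots; other lines are dominated. Here the surviving (envelope) indices are i = 3, i = 2, i = 1, i = 0.
Intersections between consecutive envelope lines give the roots: for adjacent envelope indices i < j the intersection is x = (a_i − a_j) / (j − i). Reading off the sorted break points: {-7, -4, -3}.
Verification: at each break x_0, at least two indices attain the minimum of min_i(a_i + i · x_0).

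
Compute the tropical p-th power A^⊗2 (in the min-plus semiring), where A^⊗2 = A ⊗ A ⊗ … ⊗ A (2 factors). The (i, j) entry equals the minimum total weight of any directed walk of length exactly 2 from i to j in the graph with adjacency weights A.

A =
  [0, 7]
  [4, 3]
A^⊗2 =
  [0, 7]
  [4, 6]

Each entry (A^⊗2)_ij equals the minimum over all length-2 walks i = v_0 → v_1 → … → v_2 = j of Σ_t A[v_t][v_{t+1}]. For example, for (i, j) = (0, 1) we minimise over 2 possible intermediate vertex sequences; the minimum is 7, attained along the walk 0 → 0 → 1.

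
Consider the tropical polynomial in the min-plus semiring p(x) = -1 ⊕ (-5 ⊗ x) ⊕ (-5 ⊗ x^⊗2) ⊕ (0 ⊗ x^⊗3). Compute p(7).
p(7) = -1

A tropical monomial a ⊗ x^⊗i evaluates to a + i · x. Evaluating each term at x = 7:
  Term 0 contributes -1 + 0 · 7 = -1
  Term 1 contributes -5 + 1 · 7 = 2
  Term 2 contributes -5 + 2 · 7 = 9
  Term 3 contributes 0 + 3 · 7 = 21
p(7) = ⊕ of these = min[-1, 2, 9, 21] = -1.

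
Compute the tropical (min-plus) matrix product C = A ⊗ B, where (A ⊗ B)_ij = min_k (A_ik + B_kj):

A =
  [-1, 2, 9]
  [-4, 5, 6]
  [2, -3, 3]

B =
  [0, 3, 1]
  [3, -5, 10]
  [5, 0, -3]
A ⊗ B =
  [-1, -3, 0]
  [-4, -1, -3]
  [0, -8, 0]

Apply the min-plus product entry-by-entry:
  C[0][0] = min over k of (A[0][0] + B[0][0] = -1 + 0 = -1, A[0][1] + B[1][0] = 2 + 3 = 5, A[0][2] + B[2][0] = 9 + 5 = 14) = -1 (attained at k = 0)
  C[0][1] = min over k of (A[0][0] + B[0][1] = -1 + 3 = 2, A[0][1] + B[1][1] = 2 + -5 = -3, A[0][2] + B[2][1] = 9 + 0 = 9) = -3 (attained at k = 1)
  C[0][2] = min over k of (A[0][0] + B[0][2] = -1 + 1 = 0, A[0][1] + B[1][2] = 2 + 10 = 12, A[0][2] + B[2][2] = 9 + -3 = 6) = 0 (attained at k = 0)
  C[1][0] = min over k of (A[1][0] + B[0][0] = -4 + 0 = -4, A[1][1] + B[1][0] = 5 + 3 = 8, A[1][2] + B[2][0] = 6 + 5 = 11) = -4 (attained at k = 0)
  C[1][1] = min over k of (A[1][0] + B[0][1] = -4 + 3 = -1, A[1][1] + B[1][1] = 5 + -5 = 0, A[1][2] + B[2][1] = 6 + 0 = 6) = -1 (attained at k = 0)
  C[1][2] = min over k of (A[1][0] + B[0][2] = -4 + 1 = -3, A[1][1] + B[1][2] = 5 + 10 = 15, A[1][2] + B[2][2] = 6 + -3 = 3) = -3 (attained at k = 0)
  C[2][0] = min over k of (A[2][0] + B[0][0] = 2 + 0 = 2, A[2][1] + B[1][0] = -3 + 3 = 0, A[2][2] + B[2][0] = 3 + 5 = 8) = 0 (attained at k = 1)
  C[2][1] = min over k of (A[2][0] + B[0][1] = 2 + 3 = 5, A[2][1] + B[1][1] = -3 + -5 = -8, A[2][2] + B[2][1] = 3 + 0 = 3) = -8 (attained at k = 1)
  C[2][2] = min over k of (A[2][0] + B[0][2] = 2 + 1 = 3, A[2][1] + B[1][2] = -3 + 10 = 7, A[2][2] + B[2][2] = 3 + -3 = 0) = 0 (attained at k = 2)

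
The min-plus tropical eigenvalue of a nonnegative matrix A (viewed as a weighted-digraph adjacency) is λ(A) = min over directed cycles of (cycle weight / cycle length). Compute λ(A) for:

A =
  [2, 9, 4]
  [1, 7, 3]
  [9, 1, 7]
λ(A) = 2

Enumerate directed cycles and compute their means (weight / length). Sample:
  cycle 0 → 0: weight = 2, length = 1, mean = 2/1 ≈ 2.000
  cycle 1 → 1: weight = 7, length = 1, mean = 7/1 ≈ 7.000
  cycle 2 → 2: weight = 7, length = 1, mean = 7/1 ≈ 7.000
  cycle 0 → 1 → 0: weight = 10, length = 2, mean = 10/2 ≈ 5.000
  cycle 0 → 2 → 0: weight = 13, length = 2, mean = 13/2 ≈ 6.500
  cycle 1 → 0 → 1: weight = 10, length = 2, mean = 10/2 ≈ 5.000
Minimum mean = 2.000, attained e.g. along the cycle 0 → 0 with weight 2 and length 1. So λ(A) = 2/1 = 2.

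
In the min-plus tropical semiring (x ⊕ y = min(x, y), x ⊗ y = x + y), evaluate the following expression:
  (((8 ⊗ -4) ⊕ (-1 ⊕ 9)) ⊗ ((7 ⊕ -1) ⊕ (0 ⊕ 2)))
(((8 ⊗ -4) ⊕ (-1 ⊕ 9)) ⊗ ((7 ⊕ -1) ⊕ (0 ⊕ 2))) = -2

Expand innermost to outermost. Recall ⊕ takes the minimum of its arguments and ⊗ takes their sum. Working out the expression (((8 ⊗ -4) ⊕ (-1 ⊕ 9)) ⊗ ((7 ⊕ -1) ⊕ (0 ⊕ 2))) gives -2.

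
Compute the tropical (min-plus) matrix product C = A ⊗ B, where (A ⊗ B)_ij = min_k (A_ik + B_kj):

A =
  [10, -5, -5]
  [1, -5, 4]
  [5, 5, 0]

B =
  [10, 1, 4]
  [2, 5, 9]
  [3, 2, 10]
A ⊗ B =
  [-3, -3, 4]
  [-3, 0, 4]
  [3, 2, 9]

Apply the min-plus product entry-by-entry:
  C[0][0] = min over k of (A[0][0] + B[0][0] = 10 + 10 = 20, A[0][1] + B[1][0] = -5 + 2 = -3, A[0][2] + B[2][0] = -5 + 3 = -2) = -3 (attained at k = 1)
  C[0][1] = min over k of (A[0][0] + B[0][1] = 10 + 1 = 11, A[0][1] + B[1][1] = -5 + 5 = 0, A[0][2] + B[2][1] = -5 + 2 = -3) = -3 (attained at k = 2)
  C[0][2] = min over k of (A[0][0] + B[0][2] = 10 + 4 = 14, A[0][1] + B[1][2] = -5 + 9 = 4, A[0][2] + B[2][2] = -5 + 10 = 5) = 4 (attained at k = 1)
  C[1][0] = min over k of (A[1][0] + B[0][0] = 1 + 10 = 11, A[1][1] + B[1][0] = -5 + 2 = -3, A[1][2] + B[2][0] = 4 + 3 = 7) = -3 (attained at k = 1)
  C[1][1] = min over k of (A[1][0] + B[0][1] = 1 + 1 = 2, A[1][1] + B[1][1] = -5 + 5 = 0, A[1][2] + B[2][1] = 4 + 2 = 6) = 0 (attained at k = 1)
  C[1][2] = min over k of (A[1][0] + B[0][2] = 1 + 4 = 5, A[1][1] + B[1][2] = -5 + 9 = 4, A[1][2] + B[2][2] = 4 + 10 = 14) = 4 (attained at k = 1)
  C[2][0] = min over k of (A[2][0] + B[0][0] = 5 + 10 = 15, A[2][1] + B[1][0] = 5 + 2 = 7, A[2][2] + B[2][0] = 0 + 3 = 3) = 3 (attained at k = 2)
  C[2][1] = min over k of (A[2][0] + B[0][1] = 5 + 1 = 6, A[2][1] + B[1][1] = 5 + 5 = 10, A[2][2] + B[2][1] = 0 + 2 = 2) = 2 (attained at k = 2)
  C[2][2] = min over k of (A[2][0] + B[0][2] = 5 + 4 = 9, A[2][1] + B[1][2] = 5 + 9 = 14, A[2][2] + B[2][2] = 0 + 10 = 10) = 9 (attained at k = 0)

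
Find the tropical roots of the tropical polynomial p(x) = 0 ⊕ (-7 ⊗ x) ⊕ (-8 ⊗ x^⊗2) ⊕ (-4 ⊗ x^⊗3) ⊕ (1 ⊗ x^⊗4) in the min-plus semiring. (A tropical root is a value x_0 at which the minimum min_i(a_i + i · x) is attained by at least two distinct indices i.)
Roots: {-5, -4, 1, 7}

Each tropical root is a break point of the lower envelope of the lines y = a_i + i · x (there are 5 lines, with slopes 0, 1, ..., 4). Only the lines that attain the minimum somewhere contribute to roots; other lines are dominated. Here the surviving (envelope) indices are i = 4, i = 3, i = 2, i = 1, i = 0.
Intersections between consecutive envelope lines give the roots: for adjacent envelope indices i < j the intersection is x = (a_i − a_j) / (j − i). Reading off the sorted break points: {-5, -4, 1, 7}.
Verification: at each break x_0, at least two indices attain the minimum of min_i(a_i + i · x_0).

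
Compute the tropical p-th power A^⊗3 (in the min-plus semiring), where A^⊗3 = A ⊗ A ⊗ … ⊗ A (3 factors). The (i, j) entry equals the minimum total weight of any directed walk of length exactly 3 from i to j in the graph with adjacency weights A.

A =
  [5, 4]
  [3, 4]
A^⊗3 =
  [11, 11]
  [10, 11]

Each entry (A^⊗3)_ij equals the minimum over all length-3 walks i = v_0 → v_1 → … → v_3 = j of Σ_t A[v_t][v_{t+1}]. For example, for (i, j) = (0, 1) we minimise over 4 possible intermediate vertex sequences; the minimum is 11, attained along the walk 0 → 1 → 0 → 1.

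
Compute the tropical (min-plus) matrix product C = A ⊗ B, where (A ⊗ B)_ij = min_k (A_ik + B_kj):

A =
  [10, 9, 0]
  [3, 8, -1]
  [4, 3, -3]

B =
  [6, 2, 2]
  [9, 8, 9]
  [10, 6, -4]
A ⊗ B =
  [10, 6, -4]
  [9, 5, -5]
  [7, 3, -7]

Apply the min-plus product entry-by-entry:
  C[0][0] = min over k of (A[0][0] + B[0][0] = 10 + 6 = 16, A[0][1] + B[1][0] = 9 + 9 = 18, A[0][2] + B[2][0] = 0 + 10 = 10) = 10 (attained at k = 2)
  C[0][1] = min over k of (A[0][0] + B[0][1] = 10 + 2 = 12, A[0][1] + B[1][1] = 9 + 8 = 17, A[0][2] + B[2][1] = 0 + 6 = 6) = 6 (attained at k = 2)
  C[0][2] = min over k of (A[0][0] + B[0][2] = 10 + 2 = 12, A[0][1] + B[1][2] = 9 + 9 = 18, A[0][2] + B[2][2] = 0 + -4 = -4) = -4 (attained at k = 2)
  C[1][0] = min over k of (A[1][0] + B[0][0] = 3 + 6 = 9, A[1][1] + B[1][0] = 8 + 9 = 17, A[1][2] + B[2][0] = -1 + 10 = 9) = 9 (attained at k = 0)
  C[1][1] = min over k of (A[1][0] + B[0][1] = 3 + 2 = 5, A[1][1] + B[1][1] = 8 + 8 = 16, A[1][2] + B[2][1] = -1 + 6 = 5) = 5 (attained at k = 0)
  C[1][2] = min over k of (A[1][0] + B[0][2] = 3 + 2 = 5, A[1][1] + B[1][2] = 8 + 9 = 17, A[1][2] + B[2][2] = -1 + -4 = -5) = -5 (attained at k = 2)
  C[2][0] = min over k of (A[2][0] + B[0][0] = 4 + 6 = 10, A[2][1] + B[1][0] = 3 + 9 = 12, A[2][2] + B[2][0] = -3 + 10 = 7) = 7 (attained at k = 2)
  C[2][1] = min over k of (A[2][0] + B[0][1] = 4 + 2 = 6, A[2][1] + B[1][1] = 3 + 8 = 11, A[2][2] + B[2][1] = -3 + 6 = 3) = 3 (attained at k = 2)
  C[2][2] = min over k of (A[2][0] + B[0][2] = 4 + 2 = 6, A[2][1] + B[1][2] = 3 + 9 = 12, A[2][2] + B[2][2] = -3 + -4 = -7) = -7 (attained at k = 2)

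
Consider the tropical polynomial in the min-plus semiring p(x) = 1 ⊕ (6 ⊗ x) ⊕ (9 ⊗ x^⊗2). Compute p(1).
p(1) = 1

A tropical monomial a ⊗ x^⊗i evaluates to a + i · x. Evaluating each term at x = 1:
  Term 0 contributes 1 + 0 · 1 = 1
  Term 1 contributes 6 + 1 · 1 = 7
  Term 2 contributes 9 + 2 · 1 = 11
p(1) = ⊕ of these = min[1, 7, 11] = 1.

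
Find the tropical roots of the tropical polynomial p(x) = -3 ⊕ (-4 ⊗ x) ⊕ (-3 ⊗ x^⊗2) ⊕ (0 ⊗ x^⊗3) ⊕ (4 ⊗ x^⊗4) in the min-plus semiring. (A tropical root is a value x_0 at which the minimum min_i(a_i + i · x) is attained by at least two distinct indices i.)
Roots: {-4, -3, -1, 1}

Each tropical root is a break point of the lower envelope of the lines y = a_i + i · x (there are 5 lines, with slopes 0, 1, ..., 4). Only the lines that attain the minimum somewhere contribute to roots; other lines are dominated. Here the surviving (envelope) indices are i = 4, i = 3, i = 2, i = 1, i = 0.
Intersections between consecutive envelope lines give the roots: for adjacent envelope indices i < j the intersection is x = (a_i − a_j) / (j − i). Reading off the sorted break points: {-4, -3, -1, 1}.
Verification: at each break x_0, at least two indices attain the minimum of min_i(a_i + i · x_0).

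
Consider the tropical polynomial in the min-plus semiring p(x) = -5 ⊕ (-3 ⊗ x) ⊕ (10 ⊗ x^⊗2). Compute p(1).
p(1) = -5

A tropical monomial a ⊗ x^⊗i evaluates to a + i · x. Evaluating each term at x = 1:
  Term 0 contributes -5 + 0 · 1 = -5
  Term 1 contributes -3 + 1 · 1 = -2
  Term 2 contributes 10 + 2 · 1 = 12
p(1) = ⊕ of these = min[-5, -2, 12] = -5.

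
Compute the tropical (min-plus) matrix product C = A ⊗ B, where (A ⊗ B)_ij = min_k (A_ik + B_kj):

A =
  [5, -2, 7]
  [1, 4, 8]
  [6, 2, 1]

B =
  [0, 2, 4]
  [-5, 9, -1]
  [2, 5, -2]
A ⊗ B =
  [-7, 7, -3]
  [-1, 3, 3]
  [-3, 6, -1]

Apply the min-plus product entry-by-entry:
  C[0][0] = min over k of (A[0][0] + B[0][0] = 5 + 0 = 5, A[0][1] + B[1][0] = -2 + -5 = -7, A[0][2] + B[2][0] = 7 + 2 = 9) = -7 (attained at k = 1)
  C[0][1] = min over k of (A[0][0] + B[0][1] = 5 + 2 = 7, A[0][1] + B[1][1] = -2 + 9 = 7, A[0][2] + B[2][1] = 7 + 5 = 12) = 7 (attained at k = 0)
  C[0][2] = min over k of (A[0][0] + B[0][2] = 5 + 4 = 9, A[0][1] + B[1][2] = -2 + -1 = -3, A[0][2] + B[2][2] = 7 + -2 = 5) = -3 (attained at k = 1)
  C[1][0] = min over k of (A[1][0] + B[0][0] = 1 + 0 = 1, A[1][1] + B[1][0] = 4 + -5 = -1, A[1][2] + B[2][0] = 8 + 2 = 10) = -1 (attained at k = 1)
  C[1][1] = min over k of (A[1][0] + B[0][1] = 1 + 2 = 3, A[1][1] + B[1][1] = 4 + 9 = 13, A[1][2] + B[2][1] = 8 + 5 = 13) = 3 (attained at k = 0)
  C[1][2] = min over k of (A[1][0] + B[0][2] = 1 + 4 = 5, A[1][1] + B[1][2] = 4 + -1 = 3, A[1][2] + B[2][2] = 8 + -2 = 6) = 3 (attained at k = 1)
  C[2][0] = min over k of (A[2][0] + B[0][0] = 6 + 0 = 6, A[2][1] + B[1][0] = 2 + -5 = -3, A[2][2] + B[2][0] = 1 + 2 = 3) = -3 (attained at k = 1)
  C[2][1] = min over k of (A[2][0] + B[0][1] = 6 + 2 = 8, A[2][1] + B[1][1] = 2 + 9 = 11, A[2][2] + B[2][1] = 1 + 5 = 6) = 6 (attained at k = 2)
  C[2][2] = min over k of (A[2][0] + B[0][2] = 6 + 4 = 10, A[2][1] + B[1][2] = 2 + -1 = 1, A[2][2] + B[2][2] = 1 + -2 = -1) = -1 (attained at k = 2)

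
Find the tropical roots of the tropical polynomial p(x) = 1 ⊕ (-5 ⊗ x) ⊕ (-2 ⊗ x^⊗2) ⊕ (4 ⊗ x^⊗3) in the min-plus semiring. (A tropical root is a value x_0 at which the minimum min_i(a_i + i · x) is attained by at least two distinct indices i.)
Roots: {-6, -3, 6}

Each tropical root is a break point of the lower envelope of the lines y = a_i + i · x (there are 4 lines, with slopes 0, 1, ..., 3). Only the lines that attain the minimum somewhere contribute to roots; other lines are dominated. Here the surviving (envelope) indices are i = 3, i = 2, i = 1, i = 0.
Intersections between consecutive envelope lines give the roots: for adjacent envelope indices i < j the intersection is x = (a_i − a_j) / (j − i). Reading off the sorted break points: {-6, -3, 6}.
Verification: at each break x_0, at least two indices attain the minimum of min_i(a_i + i · x_0).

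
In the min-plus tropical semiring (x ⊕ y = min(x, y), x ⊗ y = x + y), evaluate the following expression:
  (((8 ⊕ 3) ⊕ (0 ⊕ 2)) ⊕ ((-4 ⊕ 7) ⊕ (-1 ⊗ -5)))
(((8 ⊕ 3) ⊕ (0 ⊕ 2)) ⊕ ((-4 ⊕ 7) ⊕ (-1 ⊗ -5))) = -6

Expand innermost to outermost. Recall ⊕ takes the minimum of its arguments and ⊗ takes their sum. Working out the expression (((8 ⊕ 3) ⊕ (0 ⊕ 2)) ⊕ ((-4 ⊕ 7) ⊕ (-1 ⊗ -5))) gives -6.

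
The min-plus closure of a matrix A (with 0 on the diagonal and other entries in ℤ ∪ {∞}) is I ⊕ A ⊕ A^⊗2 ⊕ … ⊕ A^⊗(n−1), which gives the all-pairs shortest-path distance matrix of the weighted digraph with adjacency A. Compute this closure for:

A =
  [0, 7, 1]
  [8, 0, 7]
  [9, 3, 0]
Closure =
  [0, 4, 1]
  [8, 0, 7]
  [9, 3, 0]

This is the Floyd-Warshall all-pairs shortest-path computation. For each intermediate vertex k = 0, 1, …, 2, update dist[i][j] ← min(dist[i][j], dist[i][k] + dist[k][j]). The final matrix gives, for each (i, j), the minimum total weight of any directed path from i to j (possibly empty when i = j).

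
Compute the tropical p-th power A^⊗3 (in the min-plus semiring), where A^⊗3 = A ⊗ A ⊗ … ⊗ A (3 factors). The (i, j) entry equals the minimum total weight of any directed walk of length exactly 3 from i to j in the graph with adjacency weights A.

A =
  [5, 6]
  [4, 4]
A^⊗3 =
  [14, 14]
  [12, 12]

Each entry (A^⊗3)_ij equals the minimum over all length-3 walks i = v_0 → v_1 → … → v_3 = j of Σ_t A[v_t][v_{t+1}]. For example, for (i, j) = (0, 1) we minimise over 4 possible intermediate vertex sequences; the minimum is 14, attained along the walk 0 → 1 → 1 → 1.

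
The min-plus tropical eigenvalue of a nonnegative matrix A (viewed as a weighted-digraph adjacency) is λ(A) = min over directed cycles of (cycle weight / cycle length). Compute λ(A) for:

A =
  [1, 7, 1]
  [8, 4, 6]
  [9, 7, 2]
λ(A) = 1

Enumerate directed cycles and compute their means (weight / length). Sample:
  cycle 0 → 0: weight = 1, length = 1, mean = 1/1 ≈ 1.000
  cycle 1 → 1: weight = 4, length = 1, mean = 4/1 ≈ 4.000
  cycle 2 → 2: weight = 2, length = 1, mean = 2/1 ≈ 2.000
  cycle 0 → 1 → 0: weight = 15, length = 2, mean = 15/2 ≈ 7.500
  cycle 0 → 2 → 0: weight = 10, length = 2, mean = 10/2 ≈ 5.000
  cycle 1 → 0 → 1: weight = 15, length = 2, mean = 15/2 ≈ 7.500
Minimum mean = 1.000, attained e.g. along the cycle 0 → 0 with weight 1 and length 1. So λ(A) = 1/1 = 1.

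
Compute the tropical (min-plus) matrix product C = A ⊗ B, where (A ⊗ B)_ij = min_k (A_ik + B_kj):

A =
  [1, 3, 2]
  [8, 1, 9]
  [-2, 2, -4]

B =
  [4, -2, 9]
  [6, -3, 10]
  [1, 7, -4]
A ⊗ B =
  [3, -1, -2]
  [7, -2, 5]
  [-3, -4, -8]

Apply the min-plus product entry-by-entry:
  C[0][0] = min over k of (A[0][0] + B[0][0] = 1 + 4 = 5, A[0][1] + B[1][0] = 3 + 6 = 9, A[0][2] + B[2][0] = 2 + 1 = 3) = 3 (attained at k = 2)
  C[0][1] = min over k of (A[0][0] + B[0][1] = 1 + -2 = -1, A[0][1] + B[1][1] = 3 + -3 = 0, A[0][2] + B[2][1] = 2 + 7 = 9) = -1 (attained at k = 0)
  C[0][2] = min over k of (A[0][0] + B[0][2] = 1 + 9 = 10, A[0][1] + B[1][2] = 3 + 10 = 13, A[0][2] + B[2][2] = 2 + -4 = -2) = -2 (attained at k = 2)
  C[1][0] = min over k of (A[1][0] + B[0][0] = 8 + 4 = 12, A[1][1] + B[1][0] = 1 + 6 = 7, A[1][2] + B[2][0] = 9 + 1 = 10) = 7 (attained at k = 1)
  C[1][1] = min over k of (A[1][0] + B[0][1] = 8 + -2 = 6, A[1][1] + B[1][1] = 1 + -3 = -2, A[1][2] + B[2][1] = 9 + 7 = 16) = -2 (attained at k = 1)
  C[1][2] = min over k of (A[1][0] + B[0][2] = 8 + 9 = 17, A[1][1] + B[1][2] = 1 + 10 = 11, A[1][2] + B[2][2] = 9 + -4 = 5) = 5 (attained at k = 2)
  C[2][0] = min over k of (A[2][0] + B[0][0] = -2 + 4 = 2, A[2][1] + B[1][0] = 2 + 6 = 8, A[2][2] + B[2][0] = -4 + 1 = -3) = -3 (attained at k = 2)
  C[2][1] = min over k of (A[2][0] + B[0][1] = -2 + -2 = -4, A[2][1] + B[1][1] = 2 + -3 = -1, A[2][2] + B[2][1] = -4 + 7 = 3) = -4 (attained at k = 0)
  C[2][2] = min over k of (A[2][0] + B[0][2] = -2 + 9 = 7, A[2][1] + B[1][2] = 2 + 10 = 12, A[2][2] + B[2][2] = -4 + -4 = -8) = -8 (attained at k = 2)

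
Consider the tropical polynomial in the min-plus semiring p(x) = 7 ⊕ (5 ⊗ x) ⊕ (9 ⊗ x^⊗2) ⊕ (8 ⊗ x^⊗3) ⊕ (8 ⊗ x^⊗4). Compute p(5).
p(5) = 7

A tropical monomial a ⊗ x^⊗i evaluates to a + i · x. Evaluating each term at x = 5:
  Term 0 contributes 7 + 0 · 5 = 7
  Term 1 contributes 5 + 1 · 5 = 10
  Term 2 contributes 9 + 2 · 5 = 19
  Term 3 contributes 8 + 3 · 5 = 23
  Term 4 contributes 8 + 4 · 5 = 28
p(5) = ⊕ of these = min[7, 10, 19, 23, 28] = 7.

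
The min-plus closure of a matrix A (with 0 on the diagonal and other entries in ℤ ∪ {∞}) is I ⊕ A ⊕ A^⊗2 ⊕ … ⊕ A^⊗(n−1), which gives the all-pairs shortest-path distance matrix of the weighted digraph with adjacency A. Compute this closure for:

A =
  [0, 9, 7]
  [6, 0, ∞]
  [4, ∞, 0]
Closure =
  [0, 9, 7]
  [6, 0, 13]
  [4, 13, 0]

This is the Floyd-Warshall all-pairs shortest-path computation. For each intermediate vertex k = 0, 1, …, 2, update dist[i][j] ← min(dist[i][j], dist[i][k] + dist[k][j]). The final matrix gives, for each (i, j), the minimum total weight of any directed path from i to j (possibly empty when i = j).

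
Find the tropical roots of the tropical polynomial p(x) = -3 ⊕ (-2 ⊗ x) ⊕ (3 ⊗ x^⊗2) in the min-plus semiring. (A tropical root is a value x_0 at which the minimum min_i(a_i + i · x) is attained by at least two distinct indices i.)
Roots: {-5, -1}

Each tropical root is a break point of the lower envelope of the lines y = a_i + i · x (there are 3 lines, with slopes 0, 1, ..., 2). Only the lines that attain the minimum somewhere contribute to roots; other lines are dominated. Here the surviving (envelope) indices are i = 2, i = 1, i = 0.
Intersections between consecutive envelope lines give the roots: for adjacent envelope indices i < j the intersection is x = (a_i − a_j) / (j − i). Reading off the sorted break points: {-5, -1}.
Verification: at each break x_0, at least two indices attain the minimum of min_i(a_i + i · x_0).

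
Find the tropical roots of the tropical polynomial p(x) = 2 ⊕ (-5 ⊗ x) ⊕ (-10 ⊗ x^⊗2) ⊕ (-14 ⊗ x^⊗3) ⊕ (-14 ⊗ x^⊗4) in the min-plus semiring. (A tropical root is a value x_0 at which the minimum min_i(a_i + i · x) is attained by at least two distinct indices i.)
Roots: {0, 4, 5, 7}

Each tropical root is a break point of the lower envelope of the lines y = a_i + i · x (there are 5 lines, with slopes 0, 1, ..., 4). Only the lines that attain the minimum somewhere contribute to roots; other lines are dominated. Here the surviving (envelope) indices are i = 4, i = 3, i = 2, i = 1, i = 0.
Intersections between consecutive envelope lines give the roots: for adjacent envelope indices i < j the intersection is x = (a_i − a_j) / (j − i). Reading off the sorted break points: {0, 4, 5, 7}.
Verification: at each break x_0, at least two indices attain the minimum of min_i(a_i + i · x_0).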